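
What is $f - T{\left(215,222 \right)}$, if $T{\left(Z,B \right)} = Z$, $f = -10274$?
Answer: $-10489$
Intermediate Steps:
$f - T{\left(215,222 \right)} = -10274 - 215 = -10489$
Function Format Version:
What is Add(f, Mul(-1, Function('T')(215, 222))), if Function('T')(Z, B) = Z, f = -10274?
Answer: -10489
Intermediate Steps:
Add(f, Mul(-1, Function('T')(215, 222))) = Add(-10274, Mul(-1, 215)) = Add(-10274, -215) = -10489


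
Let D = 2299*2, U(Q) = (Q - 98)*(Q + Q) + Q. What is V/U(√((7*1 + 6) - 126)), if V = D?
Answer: -9196/38477 + 896610*I*√113/4347901 ≈ -0.239 + 2.1921*I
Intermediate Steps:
U(Q) = Q + 2*Q*(-98 + Q) (U(Q) = (-98 + Q)*(2*Q) + Q = 2*Q*(-98 + Q) + Q = Q + 2*Q*(-98 + Q))
D = 4598
V = 4598
V/U(√((7*1 + 6) - 126)) = 4598/((√((7*1 + 6) - 126)*(-195 + 2*√((7*1 + 6) - 126)))) = 4598/((√((7 + 6) - 126)*(-195 + 2*√((7 + 6) - 126)))) = 4598/((√(13 - 126)*(-195 + 2*√(13 - 126)))) = 4598/((√(-113)*(-195 + 2*√(-113)))) = 4598/(((I*√113)*(-195 + 2*(I*√113)))) = 4598/(((I*√113)*(-195 + 2*I*√113))) = 4598/((I*√113*(-195 + 2*I*√113))) = 4598*(-I*√113/(113*(-195 + 2*I*√113))) = -4598*I*√113/(113*(-195 + 2*I*√113))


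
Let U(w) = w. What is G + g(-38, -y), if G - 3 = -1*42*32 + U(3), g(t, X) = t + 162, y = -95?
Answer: -1214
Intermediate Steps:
g(t, X) = 162 + t
G = -1338 (G = 3 + (-1*42*32 + 3) = 3 + (-42*32 + 3) = 3 + (-1344 + 3) = 3 - 1341 = -1338)
G + g(-38, -y) = -1338 + (162 - 38) = -1338 + 124 = -1214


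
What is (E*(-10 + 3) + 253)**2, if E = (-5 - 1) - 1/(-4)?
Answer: 1375929/16 ≈ 85996.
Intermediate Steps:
E = -23/4 (E = -6 - 1*(-1/4) = -6 + 1/4 = -23/4 ≈ -5.7500)
(E*(-10 + 3) + 253)**2 = (-23*(-10 + 3)/4 + 253)**2 = (-23/4*(-7) + 253)**2 = (161/4 + 253)**2 = (1173/4)**2 = 1375929/16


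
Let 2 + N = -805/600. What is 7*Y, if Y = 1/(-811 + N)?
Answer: -840/97721 ≈ -0.0085959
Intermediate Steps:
N = -401/120 (N = -2 - 805/600 = -2 - 805*1/600 = -2 - 161/120 = -401/120 ≈ -3.3417)
Y = -120/97721 (Y = 1/(-811 - 401/120) = 1/(-97721/120) = -120/97721 ≈ -0.0012280)
7*Y = 7*(-120/97721) = -840/97721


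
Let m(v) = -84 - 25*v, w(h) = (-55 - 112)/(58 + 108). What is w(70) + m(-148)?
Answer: 600089/166 ≈ 3615.0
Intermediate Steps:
w(h) = -167/166
m(v) = -84 - 25*v
w(70) + m(-148) = -167/166 + (-84 - 25*(-148)) = -167/166 + (-84 + 3700) = -167/166 + 3616 = 600089/166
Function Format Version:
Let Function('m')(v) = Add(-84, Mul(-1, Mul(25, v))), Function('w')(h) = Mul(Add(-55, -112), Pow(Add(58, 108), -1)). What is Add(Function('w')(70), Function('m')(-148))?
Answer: Rational(600089, 166) ≈ 3615.0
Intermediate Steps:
Function('w')(h) = Rational(-167, 166) (Function('w')(h) = Mul(-167, Pow(166, -1)) = Mul(-167, Rational(1, 166)) = Rational(-167, 166))
Function('m')(v) = Add(-84, Mul(-25, v))
Add(Function('w')(70), Function('m')(-148)) = Add(Rational(-167, 166), Add(-84, Mul(-25, -148))) = Add(Rational(-167, 166), Add(-84, 3700)) = Add(Rational(-167, 166), 3616) = Rational(600089, 166)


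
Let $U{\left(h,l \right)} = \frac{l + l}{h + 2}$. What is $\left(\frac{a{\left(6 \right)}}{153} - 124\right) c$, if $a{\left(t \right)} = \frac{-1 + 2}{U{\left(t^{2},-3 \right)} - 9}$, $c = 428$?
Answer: $- \frac{706445458}{13311} \approx -53072.0$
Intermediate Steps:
$U{\left(h,l \right)} = \frac{2 l}{2 + h}$
$a{\left(t \right)} = \frac{1}{-9 - \frac{6}{2 + t^{2}}}$ ($a{\left(t \right)} = \frac{-1 + 2}{2 \left(-3\right) \frac{1}{2 + t^{2}} - 9} = 1 \frac{1}{- \frac{6}{2 + t^{2}} - 9} = 1 \frac{1}{-9 - \frac{6}{2 + t^{2}}} = \frac{1}{-9 - \frac{6}{2 + t^{2}}}$)
$\left(\frac{a{\left(6 \right)}}{153} - 124\right) c = \left(\frac{\frac{1}{3} \frac{1}{8 + 3 \cdot 6^{2}} \left(-2 - 6^{2}\right)}{153} - 124\right) 428 = \left(\frac{-2 - 36}{3 \left(8 + 3 \cdot 36\right)} \frac{1}{153} - 124\right) 428 = \left(\frac{-2 - 36}{3 \left(8 + 108\right)} \frac{1}{153} - 124\right) 428 = \left(\frac{1}{3} \cdot \frac{1}{116} \left(-38\right) \frac{1}{153} - 124\right) 428 = \left(\left(- \frac{19}{174}\right) \frac{1}{153} - 124\right) 428 = \left(- \frac{19}{26622} - 124\right) 428 = \left(- \frac{3301147}{26622}\right) 428 = - \frac{706445458}{13311}$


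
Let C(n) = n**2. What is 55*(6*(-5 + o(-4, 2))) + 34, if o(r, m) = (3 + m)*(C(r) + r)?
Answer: 18184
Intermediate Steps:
o(r, m) = (3 + m)*(r + r**2) (o(r, m) = (3 + m)*(r**2 + r) = (3 + m)*(r + r**2))
55*(6*(-5 + o(-4, 2))) + 34 = 55*(6*(-5 - 4*(3 + 2 + 3*(-4) + 2*(-4)))) + 34 = 55*(6*(-5 - 4*(3 + 2 - 12 - 8))) + 34 = 55*(6*(-5 - 4*(-15))) + 34 = 55*(6*(-5 + 60)) + 34 = 55*(6*55) + 34 = 55*330 + 34 = 18150 + 34 = 18184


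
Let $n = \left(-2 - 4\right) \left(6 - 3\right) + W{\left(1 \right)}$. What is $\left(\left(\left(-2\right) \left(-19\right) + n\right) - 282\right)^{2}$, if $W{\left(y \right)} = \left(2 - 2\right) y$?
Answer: $68644$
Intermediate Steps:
$W{\left(y \right)} = 0$ ($W{\left(y \right)} = 0 y = 0$)
$n = -18$ ($n = \left(-2 - 4\right) \left(6 - 3\right) + 0 = \left(-6\right) 3 + 0 = -18 + 0 = -18$)
$\left(\left(\left(-2\right) \left(-19\right) + n\right) - 282\right)^{2} = \left(\left(\left(-2\right) \left(-19\right) - 18\right) - 282\right)^{2} = \left(\left(38 - 18\right) - 282\right)^{2} = \left(20 - 282\right)^{2} = \left(-262\right)^{2} = 68644$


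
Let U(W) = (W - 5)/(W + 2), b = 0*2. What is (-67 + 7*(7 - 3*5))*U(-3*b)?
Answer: 615/2 ≈ 307.50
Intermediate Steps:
b = 0
U(W) = (-5 + W)/(2 + W)
(-67 + 7*(7 - 3*5))*U(-3*b) = (-67 + 7*(7 - 3*5))*((-5 - 3*0)/(2 - 3*0)) = (-67 + 7*(7 - 15))*((-5 + 0)/(2 + 0)) = (-67 + 7*(-8))*(-5/2) = (-67 - 56)*((½)*(-5)) = -123*(-5/2) = 615/2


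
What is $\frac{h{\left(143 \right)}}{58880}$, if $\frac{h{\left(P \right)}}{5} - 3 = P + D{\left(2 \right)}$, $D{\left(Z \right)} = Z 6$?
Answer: $\frac{79}{5888} \approx 0.013417$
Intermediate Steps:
$D{\left(Z \right)} = 6 Z$
$h{\left(P \right)} = 75 + 5 P$ ($h{\left(P \right)} = 15 + 5 \left(P + 6 \cdot 2\right) = 15 + 5 \left(P + 12\right) = 15 + 5 \left(12 + P\right) = 15 + \left(60 + 5 P\right) = 75 + 5 P$)
$\frac{h{\left(143 \right)}}{58880} = \frac{75 + 5 \cdot 143}{58880} = \left(75 + 715\right) \frac{1}{58880} = 790 \cdot \frac{1}{58880} = \frac{79}{5888}$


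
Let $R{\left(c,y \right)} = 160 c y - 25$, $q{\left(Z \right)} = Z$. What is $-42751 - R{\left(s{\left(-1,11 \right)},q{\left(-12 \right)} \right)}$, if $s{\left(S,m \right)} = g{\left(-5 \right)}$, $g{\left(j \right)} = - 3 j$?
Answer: $-13926$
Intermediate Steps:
$s{\left(S,m \right)} = 15$ ($s{\left(S,m \right)} = \left(-3\right) \left(-5\right) = 15$)
$R{\left(c,y \right)} = -25 + 160 c y$ ($R{\left(c,y \right)} = 160 c y - 25 = -25 + 160 c y$)
$-42751 - R{\left(s{\left(-1,11 \right)},q{\left(-12 \right)} \right)} = -42751 - \left(-25 + 160 \cdot 15 \left(-12\right)\right) = -42751 - \left(-25 - 28800\right) = -42751 - -28825 = -42751 + 28825 = -13926$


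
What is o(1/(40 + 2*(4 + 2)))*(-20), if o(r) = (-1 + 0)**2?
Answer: -20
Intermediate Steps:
o(r) = 1 (o(r) = (-1)**2 = 1)
o(1/(40 + 2*(4 + 2)))*(-20) = 1*(-20) = -20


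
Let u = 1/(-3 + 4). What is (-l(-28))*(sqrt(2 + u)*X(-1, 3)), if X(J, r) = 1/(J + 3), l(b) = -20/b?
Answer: -5*sqrt(3)/14 ≈ -0.61859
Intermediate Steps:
X(J, r) = 1/(3 + J)
u = 1 (u = 1/1 = 1)
(-l(-28))*(sqrt(2 + u)*X(-1, 3)) = (-(-20)/(-28))*(sqrt(2 + 1)/(3 - 1)) = (-(-20)*(-1)/28)*(sqrt(3)/2) = (-1*5/7)*(sqrt(3)*(1/2)) = -5*sqrt(3)/14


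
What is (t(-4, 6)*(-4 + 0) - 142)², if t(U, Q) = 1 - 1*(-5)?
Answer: 27556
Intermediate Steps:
t(U, Q) = 6 (t(U, Q) = 1 + 5 = 6)
(t(-4, 6)*(-4 + 0) - 142)² = (6*(-4 + 0) - 142)² = (6*(-4) - 142)² = (-24 - 142)² = (-166)² = 27556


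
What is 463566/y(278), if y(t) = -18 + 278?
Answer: 231783/130 ≈ 1782.9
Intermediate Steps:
y(t) = 260
463566/y(278) = 463566/260 = 463566*(1/260) = 231783/130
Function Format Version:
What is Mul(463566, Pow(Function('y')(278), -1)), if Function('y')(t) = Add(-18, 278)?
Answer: Rational(231783, 130) ≈ 1782.9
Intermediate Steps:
Function('y')(t) = 260
Mul(463566, Pow(Function('y')(278), -1)) = Mul(463566, Pow(260, -1)) = Mul(463566, Rational(1, 260)) = Rational(231783, 130)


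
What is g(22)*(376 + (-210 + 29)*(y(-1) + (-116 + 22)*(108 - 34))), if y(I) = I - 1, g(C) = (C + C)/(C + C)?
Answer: 1259774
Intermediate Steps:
g(C) = 1 (g(C) = (2*C)/((2*C)) = (2*C)*(1/(2*C)) = 1)
y(I) = -1 + I
g(22)*(376 + (-210 + 29)*(y(-1) + (-116 + 22)*(108 - 34))) = 1*(376 + (-210 + 29)*((-1 - 1) + (-116 + 22)*(108 - 34))) = 1*(376 - 181*(-2 - 94*74)) = 1*(376 - 181*(-2 - 6956)) = 1*(376 - 181*(-6958)) = 1*(376 + 1259398) = 1*1259774 = 1259774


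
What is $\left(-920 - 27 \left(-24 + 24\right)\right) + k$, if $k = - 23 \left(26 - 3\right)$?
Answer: $-1449$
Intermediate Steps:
$k = -529$ ($k = \left(-23\right) 23 = -529$)
$\left(-920 - 27 \left(-24 + 24\right)\right) + k = \left(-920 - 27 \left(-24 + 24\right)\right) - 529 = \left(-920 - 0\right) - 529 = \left(-920 + 0\right) - 529 = -920 - 529 = -1449$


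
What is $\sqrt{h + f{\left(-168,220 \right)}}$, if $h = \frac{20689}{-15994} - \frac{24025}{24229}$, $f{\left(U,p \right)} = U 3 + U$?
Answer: $\frac{i \sqrt{101257859879822939678}}{387518626} \approx 25.967 i$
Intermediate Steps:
$f{\left(U,p \right)} = 4 U$ ($f{\left(U,p \right)} = 3 U + U = 4 U$)
$h = - \frac{885529631}{387518626}$ ($h = 20689 \left(- \frac{1}{15994}\right) - \frac{24025}{24229} = - \frac{20689}{15994} - \frac{24025}{24229} = - \frac{885529631}{387518626} \approx -2.2851$)
$\sqrt{h + f{\left(-168,220 \right)}} = \sqrt{- \frac{885529631}{387518626} + 4 \left(-168\right)} = \sqrt{- \frac{885529631}{387518626} - 672} = \sqrt{- \frac{261298046303}{387518626}} = \frac{i \sqrt{101257859879822939678}}{387518626}$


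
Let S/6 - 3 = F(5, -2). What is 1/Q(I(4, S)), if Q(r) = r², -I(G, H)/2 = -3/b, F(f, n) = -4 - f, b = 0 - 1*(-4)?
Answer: 4/9 ≈ 0.44444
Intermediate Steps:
b = 4 (b = 0 + 4 = 4)
S = -36 (S = 18 + 6*(-4 - 1*5) = 18 + 6*(-4 - 5) = 18 + 6*(-9) = 18 - 54 = -36)
I(G, H) = 3/2 (I(G, H) = -(-6)/4 = -2*(-¾) = 3/2)
1/Q(I(4, S)) = 1/((3/2)²) = 1/(9/4) = 4/9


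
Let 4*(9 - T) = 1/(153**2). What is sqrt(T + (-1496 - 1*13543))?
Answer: I*sqrt(1407349081)/306 ≈ 122.6*I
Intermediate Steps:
T = 842723/93636 (T = 9 - 1/(4*(153**2)) = 9 - 1/4/23409 = 9 - 1/4*1/23409 = 9 - 1/93636 = 842723/93636 ≈ 9.0000)
sqrt(T + (-1496 - 1*13543)) = sqrt(842723/93636 + (-1496 - 1*13543)) = sqrt(842723/93636 + (-1496 - 13543)) = sqrt(842723/93636 - 15039) = sqrt(-1407349081/93636) = I*sqrt(1407349081)/306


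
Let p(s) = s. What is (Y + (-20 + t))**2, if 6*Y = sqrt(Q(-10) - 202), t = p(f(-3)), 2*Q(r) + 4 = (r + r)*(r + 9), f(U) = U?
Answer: (138 - I*sqrt(194))**2/36 ≈ 523.61 - 106.78*I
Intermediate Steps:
Q(r) = -2 + r*(9 + r) (Q(r) = -2 + ((r + r)*(r + 9))/2 = -2 + ((2*r)*(9 + r))/2 = -2 + (2*r*(9 + r))/2 = -2 + r*(9 + r))
t = -3
Y = I*sqrt(194)/6 (Y = sqrt((-2 + (-10)**2 + 9*(-10)) - 202)/6 = sqrt((-2 + 100 - 90) - 202)/6 = sqrt(8 - 202)/6 = sqrt(-194)/6 = (I*sqrt(194))/6 = I*sqrt(194)/6 ≈ 2.3214*I)
(Y + (-20 + t))**2 = (I*sqrt(194)/6 + (-20 - 3))**2 = (I*sqrt(194)/6 - 23)**2 = (-23 + I*sqrt(194)/6)**2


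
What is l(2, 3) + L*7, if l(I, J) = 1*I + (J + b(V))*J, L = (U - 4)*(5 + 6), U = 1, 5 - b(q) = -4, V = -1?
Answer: -193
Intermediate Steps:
b(q) = 9 (b(q) = 5 - 1*(-4) = 5 + 4 = 9)
L = -33 (L = (1 - 4)*(5 + 6) = -3*11 = -33)
l(I, J) = I + J*(9 + J) (l(I, J) = 1*I + (J + 9)*J = I + (9 + J)*J = I + J*(9 + J))
l(2, 3) + L*7 = (2 + 3² + 9*3) - 33*7 = (2 + 9 + 27) - 231 = 38 - 231 = -193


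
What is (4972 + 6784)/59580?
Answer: 2939/14895 ≈ 0.19731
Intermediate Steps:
(4972 + 6784)/59580 = 11756*(1/59580) = 2939/14895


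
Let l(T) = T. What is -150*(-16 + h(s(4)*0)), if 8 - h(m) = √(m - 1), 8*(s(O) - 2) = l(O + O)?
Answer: 1200 + 150*I ≈ 1200.0 + 150.0*I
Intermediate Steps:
s(O) = 2 + O/4 (s(O) = 2 + (O + O)/8 = 2 + (2*O)/8 = 2 + O/4)
h(m) = 8 - √(-1 + m) (h(m) = 8 - √(m - 1) = 8 - √(-1 + m))
-150*(-16 + h(s(4)*0)) = -150*(-16 + (8 - √(-1 + (2 + (¼)*4)*0))) = -150*(-16 + (8 - √(-1 + (2 + 1)*0))) = -150*(-16 + (8 - √(-1 + 3*0))) = -150*(-16 + (8 - √(-1 + 0))) = -150*(-16 + (8 - √(-1))) = -150*(-16 + (8 - I)) = -150*(-8 - I) = 1200 + 150*I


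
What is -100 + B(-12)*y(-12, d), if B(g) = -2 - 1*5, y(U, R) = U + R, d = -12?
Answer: 68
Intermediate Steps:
y(U, R) = R + U
B(g) = -7 (B(g) = -2 - 5 = -7)
-100 + B(-12)*y(-12, d) = -100 - 7*(-12 - 12) = -100 - 7*(-24) = -100 + 168 = 68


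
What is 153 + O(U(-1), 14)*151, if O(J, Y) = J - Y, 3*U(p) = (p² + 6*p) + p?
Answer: -2263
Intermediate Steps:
U(p) = p²/3 + 7*p/3 (U(p) = ((p² + 6*p) + p)/3 = (p² + 7*p)/3 = p²/3 + 7*p/3)
153 + O(U(-1), 14)*151 = 153 + ((⅓)*(-1)*(7 - 1) - 1*14)*151 = 153 + ((⅓)*(-1)*6 - 14)*151 = 153 + (-2 - 14)*151 = 153 - 16*151 = 153 - 2416 = -2263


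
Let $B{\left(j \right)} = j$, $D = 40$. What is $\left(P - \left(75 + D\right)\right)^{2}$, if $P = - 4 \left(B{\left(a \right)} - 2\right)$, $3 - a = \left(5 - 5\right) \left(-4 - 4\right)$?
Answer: $14161$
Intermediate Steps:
$a = 3$ ($a = 3 - \left(5 - 5\right) \left(-4 - 4\right) = 3 - 0 \left(-8\right) = 3 - 0 = 3 + 0 = 3$)
$P = -4$ ($P = - 4 \left(3 - 2\right) = \left(-4\right) 1 = -4$)
$\left(P - \left(75 + D\right)\right)^{2} = \left(-4 - 115\right)^{2} = \left(-119\right)^{2} = 14161$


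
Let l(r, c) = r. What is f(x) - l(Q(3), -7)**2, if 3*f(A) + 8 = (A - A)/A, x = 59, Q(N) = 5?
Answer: -83/3 ≈ -27.667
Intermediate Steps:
f(A) = -8/3 (f(A) = -8/3 + ((A - A)/A)/3 = -8/3 + (0/A)/3 = -8/3 + (1/3)*0 = -8/3 + 0 = -8/3)
f(x) - l(Q(3), -7)**2 = -8/3 - 1*5**2 = -8/3 - 1*25 = -8/3 - 25 = -83/3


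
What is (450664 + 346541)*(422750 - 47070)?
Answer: 299493974400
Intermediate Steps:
(450664 + 346541)*(422750 - 47070) = 797205*375680 = 299493974400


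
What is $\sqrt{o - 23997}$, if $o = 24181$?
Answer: $2 \sqrt{46} \approx 13.565$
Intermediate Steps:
$\sqrt{o - 23997} = \sqrt{24181 - 23997} = \sqrt{184} = 2 \sqrt{46}$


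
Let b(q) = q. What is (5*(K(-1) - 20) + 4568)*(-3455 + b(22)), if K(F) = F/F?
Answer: -15355809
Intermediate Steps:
K(F) = 1
(5*(K(-1) - 20) + 4568)*(-3455 + b(22)) = (5*(1 - 20) + 4568)*(-3455 + 22) = (5*(-19) + 4568)*(-3433) = (-95 + 4568)*(-3433) = 4473*(-3433) = -15355809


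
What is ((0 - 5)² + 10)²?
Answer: 1225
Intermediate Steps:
((0 - 5)² + 10)² = ((-5)² + 10)² = (25 + 10)² = 35² = 1225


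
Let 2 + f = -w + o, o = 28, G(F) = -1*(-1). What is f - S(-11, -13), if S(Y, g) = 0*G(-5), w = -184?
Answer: 210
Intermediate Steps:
G(F) = 1
S(Y, g) = 0 (S(Y, g) = 0*1 = 0)
f = 210 (f = -2 + (-1*(-184) + 28) = -2 + (184 + 28) = -2 + 212 = 210)
f - S(-11, -13) = 210 - 1*0 = 210 + 0 = 210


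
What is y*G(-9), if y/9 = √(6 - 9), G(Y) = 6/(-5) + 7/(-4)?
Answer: -531*I*√3/20 ≈ -45.986*I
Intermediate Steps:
G(Y) = -59/20 (G(Y) = 6*(-⅕) + 7*(-¼) = -6/5 - 7/4 = -59/20)
y = 9*I*√3 (y = 9*√(6 - 9) = 9*√(-3) = 9*(I*√3) = 9*I*√3 ≈ 15.588*I)
y*G(-9) = (9*I*√3)*(-59/20) = -531*I*√3/20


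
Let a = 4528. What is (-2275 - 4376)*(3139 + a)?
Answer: -50993217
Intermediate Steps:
(-2275 - 4376)*(3139 + a) = (-2275 - 4376)*(3139 + 4528) = -6651*7667 = -50993217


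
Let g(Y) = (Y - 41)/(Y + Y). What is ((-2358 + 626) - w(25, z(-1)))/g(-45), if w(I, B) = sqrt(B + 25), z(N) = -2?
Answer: -77940/43 - 45*sqrt(23)/43 ≈ -1817.6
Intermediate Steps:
w(I, B) = sqrt(25 + B)
g(Y) = (-41 + Y)/(2*Y) (g(Y) = (-41 + Y)/((2*Y)) = (-41 + Y)*(1/(2*Y)) = (-41 + Y)/(2*Y))
((-2358 + 626) - w(25, z(-1)))/g(-45) = ((-2358 + 626) - sqrt(25 - 2))/(((1/2)*(-41 - 45)/(-45))) = (-1732 - sqrt(23))/(((1/2)*(-1/45)*(-86))) = (-1732 - sqrt(23))/(43/45) = (-1732 - sqrt(23))*(45/43) = -77940/43 - 45*sqrt(23)/43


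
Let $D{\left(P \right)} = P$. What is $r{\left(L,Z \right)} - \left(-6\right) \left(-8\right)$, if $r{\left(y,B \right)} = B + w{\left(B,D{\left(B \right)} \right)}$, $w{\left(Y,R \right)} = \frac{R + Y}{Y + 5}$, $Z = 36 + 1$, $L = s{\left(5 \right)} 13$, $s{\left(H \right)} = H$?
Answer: $- \frac{194}{21} \approx -9.2381$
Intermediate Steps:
$L = 65$ ($L = 5 \cdot 13 = 65$)
$Z = 37$
$w{\left(Y,R \right)} = \frac{R + Y}{5 + Y}$
$r{\left(y,B \right)} = B + \frac{2 B}{5 + B}$ ($r{\left(y,B \right)} = B + \frac{B + B}{5 + B} = B + \frac{2 B}{5 + B}$)
$r{\left(L,Z \right)} - \left(-6\right) \left(-8\right) = \frac{37 \left(7 + 37\right)}{5 + 37} - \left(-6\right) \left(-8\right) = 37 \cdot \frac{1}{42} \cdot 44 - 48 = \frac{814}{21} - 48 = - \frac{194}{21}$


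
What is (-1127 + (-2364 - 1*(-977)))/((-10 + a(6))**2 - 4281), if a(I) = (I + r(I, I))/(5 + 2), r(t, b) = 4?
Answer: 41062/68723 ≈ 0.59750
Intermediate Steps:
a(I) = 4/7 + I/7 (a(I) = (I + 4)/(5 + 2) = (4 + I)/7 = (4 + I)*(1/7) = 4/7 + I/7)
(-1127 + (-2364 - 1*(-977)))/((-10 + a(6))**2 - 4281) = (-1127 + (-2364 - 1*(-977)))/((-10 + (4/7 + (1/7)*6))**2 - 4281) = (-1127 + (-2364 + 977))/((-10 + (4/7 + 6/7))**2 - 4281) = (-1127 - 1387)/((-10 + 10/7)**2 - 4281) = -2514/((-60/7)**2 - 4281) = -2514/(3600/49 - 4281) = -2514/(-206169/49) = -2514*(-49/206169) = 41062/68723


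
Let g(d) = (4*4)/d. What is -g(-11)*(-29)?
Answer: -464/11 ≈ -42.182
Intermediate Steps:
g(d) = 16/d
-g(-11)*(-29) = -16/(-11)*(-29) = -16*(-1/11)*(-29) = -(-16)*(-29)/11 = -1*464/11 = -464/11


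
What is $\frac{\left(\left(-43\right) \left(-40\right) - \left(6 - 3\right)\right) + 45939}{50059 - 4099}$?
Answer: $\frac{5957}{5745} \approx 1.0369$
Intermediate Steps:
$\frac{\left(\left(-43\right) \left(-40\right) - \left(6 - 3\right)\right) + 45939}{50059 - 4099} = \frac{\left(1720 - 3\right) + 45939}{45960} = \left(\left(1720 - 3\right) + 45939\right) \frac{1}{45960} = \left(1717 + 45939\right) \frac{1}{45960} = 47656 \cdot \frac{1}{45960} = \frac{5957}{5745}$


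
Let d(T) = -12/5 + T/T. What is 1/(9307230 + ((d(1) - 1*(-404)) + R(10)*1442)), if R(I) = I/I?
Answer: 5/46545373 ≈ 1.0742e-7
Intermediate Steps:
d(T) = -7/5 (d(T) = -12*1/5 + 1 = -12/5 + 1 = -7/5)
R(I) = 1
1/(9307230 + ((d(1) - 1*(-404)) + R(10)*1442)) = 1/(9307230 + ((-7/5 - 1*(-404)) + 1*1442)) = 1/(9307230 + ((-7/5 + 404) + 1442)) = 1/(9307230 + (2013/5 + 1442)) = 1/(9307230 + 9223/5) = 1/(46545373/5) = 5/46545373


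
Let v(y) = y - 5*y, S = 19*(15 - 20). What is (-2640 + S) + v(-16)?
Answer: -2671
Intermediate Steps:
S = -95 (S = 19*(-5) = -95)
v(y) = -4*y
(-2640 + S) + v(-16) = (-2640 - 95) - 4*(-16) = -2735 + 64 = -2671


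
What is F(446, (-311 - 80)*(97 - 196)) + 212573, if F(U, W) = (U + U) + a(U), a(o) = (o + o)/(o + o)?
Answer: 213466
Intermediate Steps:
a(o) = 1 (a(o) = (2*o)/((2*o)) = (2*o)*(1/(2*o)) = 1)
F(U, W) = 1 + 2*U (F(U, W) = (U + U) + 1 = 2*U + 1 = 1 + 2*U)
F(446, (-311 - 80)*(97 - 196)) + 212573 = (1 + 2*446) + 212573 = (1 + 892) + 212573 = 893 + 212573 = 213466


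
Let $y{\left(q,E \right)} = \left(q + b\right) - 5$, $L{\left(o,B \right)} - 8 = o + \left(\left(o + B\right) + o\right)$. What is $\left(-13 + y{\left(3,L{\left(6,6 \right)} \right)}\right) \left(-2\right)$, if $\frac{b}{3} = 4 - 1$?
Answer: $12$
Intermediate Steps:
$b = 9$ ($b = 3 \left(4 - 1\right) = 3 \cdot 3 = 9$)
$L{\left(o,B \right)} = 8 + B + 3 o$ ($L{\left(o,B \right)} = 8 + \left(o + \left(\left(o + B\right) + o\right)\right) = 8 + \left(o + \left(\left(B + o\right) + o\right)\right) = 8 + \left(o + \left(B + 2 o\right)\right) = 8 + \left(B + 3 o\right) = 8 + B + 3 o$)
$y{\left(q,E \right)} = 4 + q$ ($y{\left(q,E \right)} = \left(q + 9\right) - 5 = \left(9 + q\right) - 5 = 4 + q$)
$\left(-13 + y{\left(3,L{\left(6,6 \right)} \right)}\right) \left(-2\right) = \left(-13 + \left(4 + 3\right)\right) \left(-2\right) = \left(-13 + 7\right) \left(-2\right) = \left(-6\right) \left(-2\right) = 12$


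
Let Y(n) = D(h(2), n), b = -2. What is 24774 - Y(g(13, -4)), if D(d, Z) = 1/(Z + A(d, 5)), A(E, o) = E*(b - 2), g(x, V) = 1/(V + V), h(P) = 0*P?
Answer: 24782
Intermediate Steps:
h(P) = 0
g(x, V) = 1/(2*V)
A(E, o) = -4*E (A(E, o) = E*(-2 - 2) = E*(-4) = -4*E)
D(d, Z) = 1/(Z - 4*d)
Y(n) = 1/n (Y(n) = 1/(n - 4*0) = 1/(n + 0) = 1/n)
24774 - Y(g(13, -4)) = 24774 - 1/((½)/(-4)) = 24774 - 1/((½)*(-¼)) = 24774 - 1/(-⅛) = 24774 - 1*(-8) = 24774 + 8 = 24782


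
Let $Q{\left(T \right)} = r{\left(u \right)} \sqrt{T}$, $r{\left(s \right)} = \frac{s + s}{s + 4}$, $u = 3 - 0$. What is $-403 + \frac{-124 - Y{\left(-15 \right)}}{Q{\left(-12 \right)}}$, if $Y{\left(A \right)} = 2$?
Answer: $-403 + \frac{49 i \sqrt{3}}{2} \approx -403.0 + 42.435 i$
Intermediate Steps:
$u = 3$ ($u = 3 + 0 = 3$)
$r{\left(s \right)} = \frac{2 s}{4 + s}$
$Q{\left(T \right)} = \frac{6 \sqrt{T}}{7}$ ($Q{\left(T \right)} = 2 \cdot 3 \frac{1}{4 + 3} \sqrt{T} = 2 \cdot 3 \cdot \frac{1}{7} \sqrt{T} = \frac{6 \sqrt{T}}{7}$)
$-403 + \frac{-124 - Y{\left(-15 \right)}}{Q{\left(-12 \right)}} = -403 + \frac{-124 - 2}{\frac{6}{7} \sqrt{-12}} = -403 + \frac{-124 - 2}{\frac{6}{7} \cdot 2 i \sqrt{3}} = -403 - \frac{126}{\frac{12}{7} i \sqrt{3}} = -403 - 126 \left(- \frac{7 i \sqrt{3}}{36}\right) = -403 + \frac{49 i \sqrt{3}}{2}$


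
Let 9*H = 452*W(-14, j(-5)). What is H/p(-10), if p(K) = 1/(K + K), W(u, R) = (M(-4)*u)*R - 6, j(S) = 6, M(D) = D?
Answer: -994400/3 ≈ -3.3147e+5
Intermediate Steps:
W(u, R) = -6 - 4*R*u (W(u, R) = (-4*u)*R - 6 = -4*R*u - 6 = -6 - 4*R*u)
H = 49720/3 (H = (452*(-6 - 4*6*(-14)))/9 = (452*(-6 + 336))/9 = (452*330)/9 = (1/9)*149160 = 49720/3 ≈ 16573.)
p(K) = 1/(2*K)
H/p(-10) = 49720/(3*(((1/2)/(-10)))) = 49720/(3*(((1/2)*(-1/10)))) = 49720/(3*(-1/20)) = (49720/3)*(-20) = -994400/3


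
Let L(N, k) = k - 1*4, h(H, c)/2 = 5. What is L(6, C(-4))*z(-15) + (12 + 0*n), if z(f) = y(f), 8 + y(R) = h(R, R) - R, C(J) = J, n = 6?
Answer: -124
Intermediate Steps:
h(H, c) = 10 (h(H, c) = 2*5 = 10)
y(R) = 2 - R (y(R) = -8 + (10 - R) = 2 - R)
z(f) = 2 - f
L(N, k) = -4 + k (L(N, k) = k - 4 = -4 + k)
L(6, C(-4))*z(-15) + (12 + 0*n) = (-4 - 4)*(2 - 1*(-15)) + (12 + 0*6) = -8*(2 + 15) + (12 + 0) = -8*17 + 12 = -136 + 12 = -124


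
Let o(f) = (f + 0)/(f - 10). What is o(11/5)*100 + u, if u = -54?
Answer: -3206/39 ≈ -82.205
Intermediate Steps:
o(f) = f/(-10 + f)
o(11/5)*100 + u = ((11/5)/(-10 + 11/5))*100 - 54 = ((11*(1/5))/(-10 + 11*(1/5)))*100 - 54 = (11/(5*(-10 + 11/5)))*100 - 54 = (11/(5*(-39/5)))*100 - 54 = ((11/5)*(-5/39))*100 - 54 = -11/39*100 - 54 = -1100/39 - 54 = -3206/39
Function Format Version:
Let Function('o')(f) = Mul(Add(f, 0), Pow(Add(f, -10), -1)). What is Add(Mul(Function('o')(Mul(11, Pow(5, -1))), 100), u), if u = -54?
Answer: Rational(-3206, 39) ≈ -82.205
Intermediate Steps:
Function('o')(f) = Mul(f, Pow(Add(-10, f), -1))
Add(Mul(Function('o')(Mul(11, Pow(5, -1))), 100), u) = Add(Mul(Mul(Mul(11, Pow(5, -1)), Pow(Add(-10, Mul(11, Pow(5, -1))), -1)), 100), -54) = Add(Mul(Mul(Mul(11, Rational(1, 5)), Pow(Add(-10, Mul(11, Rational(1, 5))), -1)), 100), -54) = Add(Mul(Mul(Rational(11, 5), Pow(Add(-10, Rational(11, 5)), -1)), 100), -54) = Add(Mul(Mul(Rational(11, 5), Pow(Rational(-39, 5), -1)), 100), -54) = Add(Mul(Mul(Rational(11, 5), Rational(-5, 39)), 100), -54) = Add(Mul(Rational(-11, 39), 100), -54) = Add(Rational(-1100, 39), -54) = Rational(-3206, 39)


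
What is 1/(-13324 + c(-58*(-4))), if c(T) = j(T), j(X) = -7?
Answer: -1/13331 ≈ -7.5013e-5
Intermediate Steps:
c(T) = -7
1/(-13324 + c(-58*(-4))) = 1/(-13324 - 7) = 1/(-13331) = -1/13331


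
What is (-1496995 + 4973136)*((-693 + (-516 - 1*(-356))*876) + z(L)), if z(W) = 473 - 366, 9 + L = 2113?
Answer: -489252941186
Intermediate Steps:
L = 2104 (L = -9 + 2113 = 2104)
z(W) = 107
(-1496995 + 4973136)*((-693 + (-516 - 1*(-356))*876) + z(L)) = (-1496995 + 4973136)*((-693 + (-516 - 1*(-356))*876) + 107) = 3476141*((-693 + (-516 + 356)*876) + 107) = 3476141*((-693 - 160*876) + 107) = 3476141*((-693 - 140160) + 107) = 3476141*(-140853 + 107) = 3476141*(-140746) = -489252941186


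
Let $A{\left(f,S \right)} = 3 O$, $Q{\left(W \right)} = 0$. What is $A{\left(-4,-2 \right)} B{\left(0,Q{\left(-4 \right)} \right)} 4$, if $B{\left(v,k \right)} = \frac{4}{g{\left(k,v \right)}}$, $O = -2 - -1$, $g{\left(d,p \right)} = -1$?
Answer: $48$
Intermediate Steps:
$O = -1$ ($O = -2 + 1 = -1$)
$A{\left(f,S \right)} = -3$ ($A{\left(f,S \right)} = 3 \left(-1\right) = -3$)
$B{\left(v,k \right)} = -4$ ($B{\left(v,k \right)} = \frac{4}{-1} = 4 \left(-1\right) = -4$)
$A{\left(-4,-2 \right)} B{\left(0,Q{\left(-4 \right)} \right)} 4 = \left(-3\right) \left(-4\right) 4 = 12 \cdot 4 = 48$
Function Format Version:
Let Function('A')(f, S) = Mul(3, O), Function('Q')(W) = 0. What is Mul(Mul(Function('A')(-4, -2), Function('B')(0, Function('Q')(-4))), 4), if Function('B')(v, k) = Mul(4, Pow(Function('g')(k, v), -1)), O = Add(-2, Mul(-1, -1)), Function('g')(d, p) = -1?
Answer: 48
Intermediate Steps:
O = -1 (O = Add(-2, 1) = -1)
Function('A')(f, S) = -3 (Function('A')(f, S) = Mul(3, -1) = -3)
Function('B')(v, k) = -4 (Function('B')(v, k) = Mul(4, Pow(-1, -1)) = Mul(4, -1) = -4)
Mul(Mul(Function('A')(-4, -2), Function('B')(0, Function('Q')(-4))), 4) = Mul(Mul(-3, -4), 4) = Mul(12, 4) = 48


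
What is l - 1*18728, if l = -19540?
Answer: -38268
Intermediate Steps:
l - 1*18728 = -19540 - 1*18728 = -19540 - 18728 = -38268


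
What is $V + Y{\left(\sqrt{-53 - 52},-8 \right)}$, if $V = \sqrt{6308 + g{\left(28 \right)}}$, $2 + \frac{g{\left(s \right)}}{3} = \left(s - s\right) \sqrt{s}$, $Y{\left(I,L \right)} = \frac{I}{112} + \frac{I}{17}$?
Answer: $\sqrt{6302} + \frac{129 i \sqrt{105}}{1904} \approx 79.385 + 0.69425 i$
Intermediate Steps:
$Y{\left(I,L \right)} = \frac{129 I}{1904}$ ($Y{\left(I,L \right)} = I \frac{1}{112} + I \frac{1}{17} = \frac{I}{112} + \frac{I}{17} = \frac{129 I}{1904}$)
$g{\left(s \right)} = -6$ ($g{\left(s \right)} = -6 + 3 \left(s - s\right) \sqrt{s} = -6 + 3 \cdot 0 \sqrt{s} = -6 + 3 \cdot 0 = -6 + 0 = -6$)
$V = \sqrt{6302}$ ($V = \sqrt{6308 - 6} = \sqrt{6302} \approx 79.385$)
$V + Y{\left(\sqrt{-53 - 52},-8 \right)} = \sqrt{6302} + \frac{129 \sqrt{-53 - 52}}{1904} = \sqrt{6302} + \frac{129 \sqrt{-105}}{1904} = \sqrt{6302} + \frac{129 i \sqrt{105}}{1904}$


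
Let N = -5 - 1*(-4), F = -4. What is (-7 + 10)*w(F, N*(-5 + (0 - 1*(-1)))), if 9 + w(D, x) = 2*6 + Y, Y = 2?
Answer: 15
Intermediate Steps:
N = -1 (N = -5 + 4 = -1)
w(D, x) = 5 (w(D, x) = -9 + (2*6 + 2) = -9 + (12 + 2) = -9 + 14 = 5)
(-7 + 10)*w(F, N*(-5 + (0 - 1*(-1)))) = (-7 + 10)*5 = 3*5 = 15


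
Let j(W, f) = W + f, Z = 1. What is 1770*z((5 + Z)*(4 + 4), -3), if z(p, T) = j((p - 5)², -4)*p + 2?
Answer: 156754740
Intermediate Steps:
z(p, T) = 2 + p*(-4 + (-5 + p)²) (z(p, T) = ((p - 5)² - 4)*p + 2 = ((-5 + p)² - 4)*p + 2 = (-4 + (-5 + p)²)*p + 2 = p*(-4 + (-5 + p)²) + 2 = 2 + p*(-4 + (-5 + p)²))
1770*z((5 + Z)*(4 + 4), -3) = 1770*(2 + ((5 + 1)*(4 + 4))*(-4 + (-5 + (5 + 1)*(4 + 4))²)) = 1770*(2 + (6*8)*(-4 + (-5 + 6*8)²)) = 1770*(2 + 48*(-4 + (-5 + 48)²)) = 1770*(2 + 48*(-4 + 43²)) = 1770*(2 + 48*(-4 + 1849)) = 1770*(2 + 48*1845) = 1770*(2 + 88560) = 1770*88562 = 156754740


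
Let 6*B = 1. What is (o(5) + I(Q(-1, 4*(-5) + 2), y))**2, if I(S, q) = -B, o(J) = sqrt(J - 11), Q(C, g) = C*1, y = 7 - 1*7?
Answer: (1 - 6*I*sqrt(6))**2/36 ≈ -5.9722 - 0.8165*I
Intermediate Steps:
B = 1/6 (B = (1/6)*1 = 1/6 ≈ 0.16667)
y = 0 (y = 7 - 7 = 0)
Q(C, g) = C
o(J) = sqrt(-11 + J)
I(S, q) = -1/6 (I(S, q) = -1*1/6 = -1/6)
(o(5) + I(Q(-1, 4*(-5) + 2), y))**2 = (sqrt(-11 + 5) - 1/6)**2 = (sqrt(-6) - 1/6)**2 = (I*sqrt(6) - 1/6)**2 = (-1/6 + I*sqrt(6))**2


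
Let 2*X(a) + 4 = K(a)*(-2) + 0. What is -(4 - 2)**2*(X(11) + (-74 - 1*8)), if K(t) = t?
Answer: 380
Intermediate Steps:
X(a) = -2 - a (X(a) = -2 + (a*(-2) + 0)/2 = -2 + (-2*a + 0)/2 = -2 + (-2*a)/2 = -2 - a)
-(4 - 2)**2*(X(11) + (-74 - 1*8)) = -(4 - 2)**2*((-2 - 1*11) + (-74 - 1*8)) = -2**2*((-2 - 11) + (-74 - 8)) = -4*(-13 - 82) = -4*(-95) = -1*(-380) = 380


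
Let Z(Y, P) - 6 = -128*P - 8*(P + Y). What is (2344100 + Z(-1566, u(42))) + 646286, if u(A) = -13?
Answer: 3004688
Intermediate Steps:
Z(Y, P) = 6 - 136*P - 8*Y (Z(Y, P) = 6 + (-128*P - 8*(P + Y)) = 6 + (-128*P + (-8*P - 8*Y)) = 6 + (-136*P - 8*Y) = 6 - 136*P - 8*Y)
(2344100 + Z(-1566, u(42))) + 646286 = (2344100 + (6 - 136*(-13) - 8*(-1566))) + 646286 = (2344100 + (6 + 1768 + 12528)) + 646286 = (2344100 + 14302) + 646286 = 2358402 + 646286 = 3004688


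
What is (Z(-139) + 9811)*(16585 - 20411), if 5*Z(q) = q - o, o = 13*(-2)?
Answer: -187252092/5 ≈ -3.7450e+7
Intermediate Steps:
o = -26
Z(q) = 26/5 + q/5 (Z(q) = (q - 1*(-26))/5 = (q + 26)/5 = (26 + q)/5 = 26/5 + q/5)
(Z(-139) + 9811)*(16585 - 20411) = ((26/5 + (⅕)*(-139)) + 9811)*(16585 - 20411) = ((26/5 - 139/5) + 9811)*(-3826) = (-113/5 + 9811)*(-3826) = (48942/5)*(-3826) = -187252092/5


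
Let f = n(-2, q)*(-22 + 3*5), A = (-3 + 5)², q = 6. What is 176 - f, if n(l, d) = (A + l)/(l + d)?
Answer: 359/2 ≈ 179.50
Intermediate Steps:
A = 4 (A = 2² = 4)
n(l, d) = (4 + l)/(d + l) (n(l, d) = (4 + l)/(l + d) = (4 + l)/(d + l))
f = -7/2 (f = ((4 - 2)/(6 - 2))*(-22 + 3*5) = (2/4)*(-22 + 15) = ((¼)*2)*(-7) = (½)*(-7) = -7/2 ≈ -3.5000)
176 - f = 176 - 1*(-7/2) = 176 + 7/2 = 359/2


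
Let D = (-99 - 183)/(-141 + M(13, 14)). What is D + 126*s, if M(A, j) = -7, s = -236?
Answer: -2200323/74 ≈ -29734.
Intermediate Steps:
D = 141/74 (D = (-99 - 183)/(-141 - 7) = -282/(-148) = -282*(-1/148) = 141/74 ≈ 1.9054)
D + 126*s = 141/74 + 126*(-236) = 141/74 - 29736 = -2200323/74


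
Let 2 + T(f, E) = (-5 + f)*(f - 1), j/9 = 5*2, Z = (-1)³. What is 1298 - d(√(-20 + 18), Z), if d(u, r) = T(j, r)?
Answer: -6265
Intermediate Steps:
Z = -1
j = 90 (j = 9*(5*2) = 9*10 = 90)
T(f, E) = -2 + (-1 + f)*(-5 + f) (T(f, E) = -2 + (-5 + f)*(f - 1) = -2 + (-5 + f)*(-1 + f) = -2 + (-1 + f)*(-5 + f))
d(u, r) = 7563 (d(u, r) = 3 + 90² - 6*90 = 3 + 8100 - 540 = 7563)
1298 - d(√(-20 + 18), Z) = 1298 - 1*7563 = 1298 - 7563 = -6265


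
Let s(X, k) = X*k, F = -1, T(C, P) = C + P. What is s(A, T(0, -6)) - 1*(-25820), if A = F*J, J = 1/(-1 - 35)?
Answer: 154919/6 ≈ 25820.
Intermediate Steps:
J = -1/36 (J = 1/(-36) = -1/36 ≈ -0.027778)
A = 1/36 (A = -1*(-1/36) = 1/36 ≈ 0.027778)
s(A, T(0, -6)) - 1*(-25820) = (0 - 6)/36 - 1*(-25820) = (1/36)*(-6) + 25820 = -⅙ + 25820 = 154919/6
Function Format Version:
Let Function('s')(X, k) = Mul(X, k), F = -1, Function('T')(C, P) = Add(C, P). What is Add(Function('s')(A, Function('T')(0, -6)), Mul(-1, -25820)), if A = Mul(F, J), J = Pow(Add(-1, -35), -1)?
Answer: Rational(154919, 6) ≈ 25820.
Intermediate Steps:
J = Rational(-1, 36) (J = Pow(-36, -1) = Rational(-1, 36) ≈ -0.027778)
A = Rational(1, 36) (A = Mul(-1, Rational(-1, 36)) = Rational(1, 36) ≈ 0.027778)
Add(Function('s')(A, Function('T')(0, -6)), Mul(-1, -25820)) = Add(Mul(Rational(1, 36), Add(0, -6)), Mul(-1, -25820)) = Add(Mul(Rational(1, 36), -6), 25820) = Add(Rational(-1, 6), 25820) = Rational(154919, 6)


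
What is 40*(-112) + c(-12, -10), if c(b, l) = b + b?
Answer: -4504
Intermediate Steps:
c(b, l) = 2*b
40*(-112) + c(-12, -10) = 40*(-112) + 2*(-12) = -4480 - 24 = -4504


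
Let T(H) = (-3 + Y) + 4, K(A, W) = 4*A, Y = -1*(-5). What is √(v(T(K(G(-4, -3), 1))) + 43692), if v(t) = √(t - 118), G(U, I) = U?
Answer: 2*√(10923 + I*√7) ≈ 209.03 + 0.025315*I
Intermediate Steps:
Y = 5
T(H) = 6 (T(H) = (-3 + 5) + 4 = 2 + 4 = 6)
v(t) = √(-118 + t)
√(v(T(K(G(-4, -3), 1))) + 43692) = √(√(-118 + 6) + 43692) = √(√(-112) + 43692) = √(4*I*√7 + 43692) = √(43692 + 4*I*√7)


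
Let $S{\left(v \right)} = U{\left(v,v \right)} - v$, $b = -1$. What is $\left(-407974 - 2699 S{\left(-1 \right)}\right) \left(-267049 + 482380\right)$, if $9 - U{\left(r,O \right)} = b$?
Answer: $-94242411453$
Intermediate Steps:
$U{\left(r,O \right)} = 10$ ($U{\left(r,O \right)} = 9 - -1 = 9 + 1 = 10$)
$S{\left(v \right)} = 10 - v$
$\left(-407974 - 2699 S{\left(-1 \right)}\right) \left(-267049 + 482380\right) = \left(-407974 - 2699 \left(10 - -1\right)\right) \left(-267049 + 482380\right) = \left(-407974 - 2699 \left(10 + 1\right)\right) 215331 = \left(-407974 - 29689\right) 215331 = \left(-437663\right) 215331 = -94242411453$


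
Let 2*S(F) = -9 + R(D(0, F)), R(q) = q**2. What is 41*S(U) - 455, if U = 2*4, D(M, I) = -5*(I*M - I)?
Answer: 64321/2 ≈ 32161.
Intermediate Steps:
D(M, I) = 5*I - 5*I*M (D(M, I) = -5*(-I + I*M) = 5*I - 5*I*M)
U = 8
S(F) = -9/2 + 25*F**2/2 (S(F) = (-9 + (5*F*(1 - 1*0))**2)/2 = (-9 + (5*F*(1 + 0))**2)/2 = (-9 + (5*F*1)**2)/2 = (-9 + (5*F)**2)/2 = (-9 + 25*F**2)/2 = -9/2 + 25*F**2/2)
41*S(U) - 455 = 41*(-9/2 + (25/2)*8**2) - 455 = 41*(-9/2 + (25/2)*64) - 455 = 41*(-9/2 + 800) - 455 = 41*(1591/2) - 455 = 65231/2 - 455 = 64321/2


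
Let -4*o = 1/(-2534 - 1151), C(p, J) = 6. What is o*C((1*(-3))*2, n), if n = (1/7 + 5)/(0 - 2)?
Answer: 3/7370 ≈ 0.00040706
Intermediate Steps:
n = -18/7 (n = (1/7 + 5)/(-2) = (36/7)*(-1/2) = -18/7 ≈ -2.5714)
o = 1/14740 (o = -1/(4*(-2534 - 1151)) = -1/4/(-3685) = -1/4*(-1/3685) = 1/14740 ≈ 6.7843e-5)
o*C((1*(-3))*2, n) = (1/14740)*6 = 3/7370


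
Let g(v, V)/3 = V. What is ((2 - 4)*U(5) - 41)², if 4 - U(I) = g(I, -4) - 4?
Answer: 6561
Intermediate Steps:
g(v, V) = 3*V
U(I) = 20 (U(I) = 4 - (3*(-4) - 4) = 4 - (-12 - 4) = 4 - 1*(-16) = 4 + 16 = 20)
((2 - 4)*U(5) - 41)² = ((2 - 4)*20 - 41)² = (-2*20 - 41)² = (-40 - 41)² = (-81)² = 6561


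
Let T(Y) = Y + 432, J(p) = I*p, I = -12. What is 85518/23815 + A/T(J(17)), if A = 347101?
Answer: 8285708419/5429820 ≈ 1526.0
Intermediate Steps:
J(p) = -12*p
T(Y) = 432 + Y
85518/23815 + A/T(J(17)) = 85518/23815 + 347101/(432 - 12*17) = 85518*(1/23815) + 347101/(432 - 204) = 85518/23815 + 347101/228 = 8285708419/5429820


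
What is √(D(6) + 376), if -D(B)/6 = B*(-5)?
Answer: 2*√139 ≈ 23.580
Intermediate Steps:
D(B) = 30*B (D(B) = -6*B*(-5) = -(-30)*B = 30*B)
√(D(6) + 376) = √(30*6 + 376) = √(180 + 376) = √556 = 2*√139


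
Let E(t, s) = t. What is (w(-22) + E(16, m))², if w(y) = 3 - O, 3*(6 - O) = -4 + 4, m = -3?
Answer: 169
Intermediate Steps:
O = 6 (O = 6 - (-4 + 4)/3 = 6 - ⅓*0 = 6 + 0 = 6)
w(y) = -3 (w(y) = 3 - 1*6 = 3 - 6 = -3)
(w(-22) + E(16, m))² = (-3 + 16)² = 13² = 169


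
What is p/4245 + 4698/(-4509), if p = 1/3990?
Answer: -2947133533/2828570850 ≈ -1.0419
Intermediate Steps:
p = 1/3990 ≈ 0.00025063
p/4245 + 4698/(-4509) = (1/3990)/4245 + 4698/(-4509) = (1/3990)*(1/4245) + 4698*(-1/4509) = 1/16937550 - 174/167 = -2947133533/2828570850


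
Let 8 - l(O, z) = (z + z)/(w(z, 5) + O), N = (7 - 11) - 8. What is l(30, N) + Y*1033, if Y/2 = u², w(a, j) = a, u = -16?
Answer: 1586716/3 ≈ 5.2891e+5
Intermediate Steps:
N = -12 (N = -4 - 8 = -12)
l(O, z) = 8 - 2*z/(O + z) (l(O, z) = 8 - (z + z)/(z + O) = 8 - 2*z/(O + z))
Y = 512 (Y = 2*(-16)² = 2*256 = 512)
l(30, N) + Y*1033 = 2*(3*(-12) + 4*30)/(30 - 12) + 512*1033 = 2*(-36 + 120)/18 + 528896 = 2*(1/18)*84 + 528896 = 28/3 + 528896 = 1586716/3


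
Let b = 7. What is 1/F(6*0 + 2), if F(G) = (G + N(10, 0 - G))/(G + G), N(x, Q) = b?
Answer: 4/9 ≈ 0.44444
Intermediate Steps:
N(x, Q) = 7
F(G) = (7 + G)/(2*G) (F(G) = (G + 7)/(G + G) = (7 + G)/((2*G)) = (7 + G)*(1/(2*G)) = (7 + G)/(2*G))
1/F(6*0 + 2) = 1/((7 + (6*0 + 2))/(2*(6*0 + 2))) = 1/((7 + (0 + 2))/(2*(0 + 2))) = 1/((1/2)*(7 + 2)/2) = 1/((1/2)*(1/2)*9) = 1/(9/4) = 4/9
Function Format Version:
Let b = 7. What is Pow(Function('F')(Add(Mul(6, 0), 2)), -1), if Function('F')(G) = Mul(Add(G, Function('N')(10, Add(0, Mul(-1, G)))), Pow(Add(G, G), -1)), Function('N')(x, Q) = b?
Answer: Rational(4, 9) ≈ 0.44444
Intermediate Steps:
Function('N')(x, Q) = 7
Function('F')(G) = Mul(Rational(1, 2), Pow(G, -1), Add(7, G)) (Function('F')(G) = Mul(Add(G, 7), Pow(Add(G, G), -1)) = Mul(Add(7, G), Pow(Mul(2, G), -1)) = Mul(Add(7, G), Mul(Rational(1, 2), Pow(G, -1))) = Mul(Rational(1, 2), Pow(G, -1), Add(7, G)))
Pow(Function('F')(Add(Mul(6, 0), 2)), -1) = Pow(Mul(Rational(1, 2), Pow(Add(Mul(6, 0), 2), -1), Add(7, Add(Mul(6, 0), 2))), -1) = Pow(Mul(Rational(1, 2), Pow(Add(0, 2), -1), Add(7, Add(0, 2))), -1) = Pow(Mul(Rational(1, 2), Pow(2, -1), Add(7, 2)), -1) = Pow(Mul(Rational(1, 2), Rational(1, 2), 9), -1) = Pow(Rational(9, 4), -1) = Rational(4, 9)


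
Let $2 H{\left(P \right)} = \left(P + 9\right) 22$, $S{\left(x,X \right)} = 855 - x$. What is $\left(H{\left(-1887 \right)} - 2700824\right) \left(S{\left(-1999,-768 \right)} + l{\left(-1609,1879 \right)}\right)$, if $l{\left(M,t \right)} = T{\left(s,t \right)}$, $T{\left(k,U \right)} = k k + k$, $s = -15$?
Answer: $-8338620848$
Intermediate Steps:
$T{\left(k,U \right)} = k + k^{2}$ ($T{\left(k,U \right)} = k^{2} + k = k + k^{2}$)
$H{\left(P \right)} = 99 + 11 P$ ($H{\left(P \right)} = \frac{\left(P + 9\right) 22}{2} = \frac{\left(9 + P\right) 22}{2} = \frac{198 + 22 P}{2} = 99 + 11 P$)
$l{\left(M,t \right)} = 210$ ($l{\left(M,t \right)} = - 15 \left(1 - 15\right) = \left(-15\right) \left(-14\right) = 210$)
$\left(H{\left(-1887 \right)} - 2700824\right) \left(S{\left(-1999,-768 \right)} + l{\left(-1609,1879 \right)}\right) = \left(\left(99 + 11 \left(-1887\right)\right) - 2700824\right) \left(\left(855 - -1999\right) + 210\right) = \left(\left(99 - 20757\right) - 2700824\right) \left(\left(855 + 1999\right) + 210\right) = \left(-20658 - 2700824\right) \left(2854 + 210\right) = \left(-2721482\right) 3064 = -8338620848$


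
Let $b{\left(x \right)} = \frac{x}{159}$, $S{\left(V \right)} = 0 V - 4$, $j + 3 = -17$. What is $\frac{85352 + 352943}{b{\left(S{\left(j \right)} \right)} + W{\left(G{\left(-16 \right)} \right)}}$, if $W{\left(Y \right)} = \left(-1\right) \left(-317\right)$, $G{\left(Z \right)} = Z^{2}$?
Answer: $\frac{69688905}{50399} \approx 1382.7$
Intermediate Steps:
$j = -20$ ($j = -3 - 17 = -20$)
$S{\left(V \right)} = -4$ ($S{\left(V \right)} = 0 - 4 = -4$)
$b{\left(x \right)} = \frac{x}{159}$ ($b{\left(x \right)} = x \frac{1}{159} = \frac{x}{159}$)
$W{\left(Y \right)} = 317$
$\frac{85352 + 352943}{b{\left(S{\left(j \right)} \right)} + W{\left(G{\left(-16 \right)} \right)}} = \frac{85352 + 352943}{\frac{1}{159} \left(-4\right) + 317} = \frac{438295}{- \frac{4}{159} + 317} = \frac{438295}{\frac{50399}{159}} = 438295 \cdot \frac{159}{50399} = \frac{69688905}{50399}$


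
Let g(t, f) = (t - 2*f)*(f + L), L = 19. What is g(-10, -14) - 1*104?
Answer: -14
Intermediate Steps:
g(t, f) = (19 + f)*(t - 2*f) (g(t, f) = (t - 2*f)*(f + 19) = (t - 2*f)*(19 + f) = (19 + f)*(t - 2*f))
g(-10, -14) - 1*104 = (-38*(-14) - 2*(-14)**2 + 19*(-10) - 14*(-10)) - 1*104 = (532 - 2*196 - 190 + 140) - 104 = (532 - 392 - 190 + 140) - 104 = 90 - 104 = -14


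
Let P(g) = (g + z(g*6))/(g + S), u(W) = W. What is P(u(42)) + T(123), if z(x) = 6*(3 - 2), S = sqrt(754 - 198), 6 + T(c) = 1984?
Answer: 298930/151 - 12*sqrt(139)/151 ≈ 1978.7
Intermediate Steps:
T(c) = 1978 (T(c) = -6 + 1984 = 1978)
S = 2*sqrt(139) (S = sqrt(556) = 2*sqrt(139) ≈ 23.580)
z(x) = 6 (z(x) = 6*1 = 6)
P(g) = (6 + g)/(g + 2*sqrt(139)) (P(g) = (g + 6)/(g + 2*sqrt(139)) = (6 + g)/(g + 2*sqrt(139)))
P(u(42)) + T(123) = (6 + 42)/(42 + 2*sqrt(139)) + 1978 = 48/(42 + 2*sqrt(139)) + 1978 = 1978 + 48/(42 + 2*sqrt(139))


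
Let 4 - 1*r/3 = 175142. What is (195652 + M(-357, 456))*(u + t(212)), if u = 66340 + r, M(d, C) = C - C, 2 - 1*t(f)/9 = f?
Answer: -90188528528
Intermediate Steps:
r = -525414 (r = 12 - 3*175142 = 12 - 525426 = -525414)
t(f) = 18 - 9*f
M(d, C) = 0
u = -459074 (u = 66340 - 525414 = -459074)
(195652 + M(-357, 456))*(u + t(212)) = (195652 + 0)*(-459074 + (18 - 9*212)) = 195652*(-459074 + (18 - 1908)) = 195652*(-459074 - 1890) = 195652*(-460964) = -90188528528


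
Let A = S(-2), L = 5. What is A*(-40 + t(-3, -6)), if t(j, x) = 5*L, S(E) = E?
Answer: 30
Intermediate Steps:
t(j, x) = 25 (t(j, x) = 5*5 = 25)
A = -2
A*(-40 + t(-3, -6)) = -2*(-40 + 25) = -2*(-15) = 30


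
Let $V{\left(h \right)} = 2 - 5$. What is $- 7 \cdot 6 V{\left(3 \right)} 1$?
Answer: $126$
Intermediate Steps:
$V{\left(h \right)} = -3$ ($V{\left(h \right)} = 2 - 5 = -3$)
$- 7 \cdot 6 V{\left(3 \right)} 1 = - 7 \cdot 6 \left(-3\right) 1 = - 7 \left(\left(-18\right) 1\right) = \left(-7\right) \left(-18\right) = 126$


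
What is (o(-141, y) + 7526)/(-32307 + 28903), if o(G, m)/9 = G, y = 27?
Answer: -6257/3404 ≈ -1.8381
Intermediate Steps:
o(G, m) = 9*G
(o(-141, y) + 7526)/(-32307 + 28903) = (9*(-141) + 7526)/(-32307 + 28903) = (-1269 + 7526)/(-3404) = 6257*(-1/3404) = -6257/3404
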